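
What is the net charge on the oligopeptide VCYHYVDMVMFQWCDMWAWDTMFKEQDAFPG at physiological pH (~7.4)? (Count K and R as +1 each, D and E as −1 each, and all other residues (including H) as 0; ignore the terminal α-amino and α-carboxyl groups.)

-4

Positive (K, R): K24 → +1.
Negative (D, E): D7, D15, D20, E25, D27 → −5.
Net charge = (+1) + (−5) = −4.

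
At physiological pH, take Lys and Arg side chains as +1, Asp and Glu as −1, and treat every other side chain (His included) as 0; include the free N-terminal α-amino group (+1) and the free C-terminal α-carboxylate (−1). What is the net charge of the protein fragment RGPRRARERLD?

Positive (K, R): R1, R4, R5, R7, R9 → +5.
Negative (D, E): E8, D11 → −2.
The N-terminus (+1) and C-terminus (−1) cancel.
Net charge = (+5) + (−2) = +3.

+3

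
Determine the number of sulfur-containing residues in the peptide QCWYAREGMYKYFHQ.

2

Cysteine (C, thiol) and methionine (M, thioether) are the two sulfur-containing amino acids.
Matching residues: C2, M9.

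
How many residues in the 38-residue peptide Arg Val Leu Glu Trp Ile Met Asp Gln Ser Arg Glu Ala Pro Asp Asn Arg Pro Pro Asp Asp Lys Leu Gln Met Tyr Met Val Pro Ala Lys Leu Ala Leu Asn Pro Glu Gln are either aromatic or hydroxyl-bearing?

Aromatic: F, W, Y. Hydroxyl-bearing: S, T, Y.
Aromatic residues here: Trp5, Tyr26 (2).
Hydroxyl-bearing residues here: Ser10, Tyr26 (2).
Y is in both groups, so the 1 Y residue must not be double-counted.
Total = 2 + 2 − 1 = 3.

3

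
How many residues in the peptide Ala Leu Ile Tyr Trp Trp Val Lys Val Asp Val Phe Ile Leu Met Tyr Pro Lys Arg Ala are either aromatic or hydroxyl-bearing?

5

Aromatic: F, W, Y. Hydroxyl-bearing: S, T, Y.
Aromatic residues here: Tyr4, Trp5, Trp6, Phe12, Tyr16 (5).
Hydroxyl-bearing residues here: Tyr4, Tyr16 (2).
Y is in both groups, so the 2 Y residues must not be double-counted.
Total = 5 + 2 − 2 = 5.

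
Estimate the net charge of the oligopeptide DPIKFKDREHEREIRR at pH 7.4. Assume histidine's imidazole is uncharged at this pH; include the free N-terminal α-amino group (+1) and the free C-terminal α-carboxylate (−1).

+1

At pH ~7.4 the Lys and Arg side chains are protonated (+1), the Asp and Glu side chains are deprotonated (−1), and with His taken as neutral all other side chains carry no charge.
Positive (K, R): K4, K6, R8, R12, R15, R16 → +6.
Negative (D, E): D1, D7, E9, E11, E13 → −5.
The N-terminus (+1) and C-terminus (−1) cancel.
Net charge = (+6) + (−5) = +1.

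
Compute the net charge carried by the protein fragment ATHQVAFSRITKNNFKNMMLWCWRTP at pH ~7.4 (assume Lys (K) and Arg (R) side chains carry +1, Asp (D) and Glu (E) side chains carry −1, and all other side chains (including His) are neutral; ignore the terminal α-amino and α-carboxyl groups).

Positive (K, R): R9, K12, K16, R24 → +4.
Negative (D, E): none → −0.
Net charge = (+4) + (−0) = +4.

+4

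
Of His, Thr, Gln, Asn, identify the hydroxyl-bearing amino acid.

Thr

The –OH-bearing residues are Ser, Thr (aliphatic alcohols), and Tyr (phenol).
Of the listed options, only Thr belongs to this group.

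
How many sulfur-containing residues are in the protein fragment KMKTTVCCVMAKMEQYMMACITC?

Cysteine (C, thiol) and methionine (M, thioether) are the two sulfur-containing amino acids.
Matching residues: M2, C7, C8, M10, M13, M17, M18, C20, C23.

9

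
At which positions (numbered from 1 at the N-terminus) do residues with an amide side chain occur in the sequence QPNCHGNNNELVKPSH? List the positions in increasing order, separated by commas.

1, 3, 7, 8, 9

The amide-side-chain residues are Asn (N) and Gln (Q).
Matching residues: Q1, N3, N7, N8, N9.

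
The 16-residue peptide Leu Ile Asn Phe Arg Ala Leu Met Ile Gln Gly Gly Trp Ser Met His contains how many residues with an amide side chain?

Asparagine (N) and glutamine (Q) have uncharged amide side chains.
Matching residues: Asn3, Gln10.

2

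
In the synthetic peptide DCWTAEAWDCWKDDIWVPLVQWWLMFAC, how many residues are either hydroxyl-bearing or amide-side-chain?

Hydroxyl-bearing: S, T, Y. Amide-side-chain: N, Q.
Hydroxyl-bearing residues here: T4 (1).
Amide-side-chain residues here: Q21 (1).
The two groups share no amino acid, so total = 1 + 1 = 2.

2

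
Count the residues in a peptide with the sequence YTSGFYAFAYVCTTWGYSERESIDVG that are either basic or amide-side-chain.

Basic: H, K, R. Amide-side-chain: N, Q.
Basic residues here: R20 (1).
Amide-side-chain residues here: none (0).
The two groups share no amino acid, so total = 1 + 0 = 1.

1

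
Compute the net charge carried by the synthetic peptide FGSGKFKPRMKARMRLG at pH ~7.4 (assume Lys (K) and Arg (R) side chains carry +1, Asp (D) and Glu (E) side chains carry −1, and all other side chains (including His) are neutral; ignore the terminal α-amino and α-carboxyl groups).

Positive (K, R): K5, K7, R9, K11, R13, R15 → +6.
Negative (D, E): none → −0.
Net charge = (+6) + (−0) = +6.

+6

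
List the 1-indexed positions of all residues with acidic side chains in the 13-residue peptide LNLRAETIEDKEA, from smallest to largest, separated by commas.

The acidic residues are Asp (D) and Glu (E), whose side chains end in a carboxylate group.
Matching residues: E6, E9, D10, E12.

6, 9, 10, 12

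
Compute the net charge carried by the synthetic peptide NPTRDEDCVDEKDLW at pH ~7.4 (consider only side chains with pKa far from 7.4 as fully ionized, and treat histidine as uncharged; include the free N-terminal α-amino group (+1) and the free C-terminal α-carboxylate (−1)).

-4

At pH ~7.4 the Lys and Arg side chains are protonated (+1), the Asp and Glu side chains are deprotonated (−1), and with His taken as neutral all other side chains carry no charge.
Positive (K, R): R4, K12 → +2.
Negative (D, E): D5, E6, D7, D10, E11, D13 → −6.
The N-terminus (+1) and C-terminus (−1) cancel.
Net charge = (+2) + (−6) = −4.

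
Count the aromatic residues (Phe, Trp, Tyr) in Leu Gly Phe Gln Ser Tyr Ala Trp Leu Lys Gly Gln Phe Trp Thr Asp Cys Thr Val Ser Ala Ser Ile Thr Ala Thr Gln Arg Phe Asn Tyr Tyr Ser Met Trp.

9

Matching residues: Phe3, Tyr6, Trp8, Phe13, Trp14, Phe29, Tyr31, Tyr32, Trp35.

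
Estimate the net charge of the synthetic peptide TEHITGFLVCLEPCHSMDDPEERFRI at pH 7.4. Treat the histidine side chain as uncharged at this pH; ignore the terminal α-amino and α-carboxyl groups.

-4

The side chains ionized at physiological pH are Lys/Arg (+1) and Asp/Glu (−1); with His treated as neutral, nothing else contributes.
Positive (K, R): R23, R25 → +2.
Negative (D, E): E2, E12, D18, D19, E21, E22 → −6.
Net charge = (+2) + (−6) = −4.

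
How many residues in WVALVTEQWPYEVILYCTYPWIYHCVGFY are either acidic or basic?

Acidic: D, E. Basic: H, K, R.
Acidic residues here: E7, E12 (2).
Basic residues here: H24 (1).
The two groups share no amino acid, so total = 2 + 1 = 3.

3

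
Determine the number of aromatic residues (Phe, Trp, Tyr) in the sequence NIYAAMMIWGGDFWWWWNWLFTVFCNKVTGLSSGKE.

Matching residues: Y3, W9, F13, W14, W15, W16, W17, W19, F21, F24.

10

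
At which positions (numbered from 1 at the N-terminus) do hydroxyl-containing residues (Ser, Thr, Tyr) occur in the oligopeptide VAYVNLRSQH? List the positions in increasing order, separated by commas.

3, 8

Matching residues: Y3, S8.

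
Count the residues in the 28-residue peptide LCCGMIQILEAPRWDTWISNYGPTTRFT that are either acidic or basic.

4

Acidic: D, E. Basic: H, K, R.
Acidic residues here: E10, D15 (2).
Basic residues here: R13, R26 (2).
The two groups share no amino acid, so total = 2 + 2 = 4.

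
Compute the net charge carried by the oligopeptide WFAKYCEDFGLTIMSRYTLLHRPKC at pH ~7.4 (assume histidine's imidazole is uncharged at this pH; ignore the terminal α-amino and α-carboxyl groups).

+2

Near pH 7.4, K and R contribute +1 each, D and E contribute −1 each, and every other side chain (His included, as stated) is uncharged.
Positive (K, R): K4, R16, R22, K24 → +4.
Negative (D, E): E7, D8 → −2.
Net charge = (+4) + (−2) = +2.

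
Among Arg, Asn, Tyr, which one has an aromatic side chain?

Tyr

The aromatic amino acids are Phe (F, benzyl), Trp (W, indole), and Tyr (Y, phenol).
Of the listed options, only Tyr belongs to this group.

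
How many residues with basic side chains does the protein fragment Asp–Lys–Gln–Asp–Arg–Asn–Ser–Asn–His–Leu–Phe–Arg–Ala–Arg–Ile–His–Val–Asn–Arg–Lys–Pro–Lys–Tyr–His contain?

Lysine (K), arginine (R), and histidine (H) have basic, nitrogen-containing side chains.
Matching residues: Lys2, Arg5, His9, Arg12, Arg14, His16, Arg19, Lys20, Lys22, His24.

10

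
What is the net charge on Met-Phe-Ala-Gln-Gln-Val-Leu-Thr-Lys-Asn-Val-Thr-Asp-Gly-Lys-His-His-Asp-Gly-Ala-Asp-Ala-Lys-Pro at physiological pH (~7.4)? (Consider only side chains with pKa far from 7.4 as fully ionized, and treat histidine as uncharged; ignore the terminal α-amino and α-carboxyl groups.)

0

At pH ~7.4 the Lys and Arg side chains are protonated (+1), the Asp and Glu side chains are deprotonated (−1), and with His taken as neutral all other side chains carry no charge.
Positive (K, R): Lys9, Lys15, Lys23 → +3.
Negative (D, E): Asp13, Asp18, Asp21 → −3.
Net charge = (+3) + (−3) = 0.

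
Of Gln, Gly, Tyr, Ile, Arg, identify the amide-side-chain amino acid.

Asparagine (N) and glutamine (Q) have uncharged amide side chains.
Of the listed options, only Gln belongs to this group.

Gln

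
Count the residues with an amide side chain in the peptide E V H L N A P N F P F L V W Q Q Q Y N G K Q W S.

7

Asparagine (N) and glutamine (Q) have uncharged amide side chains.
Matching residues: N5, N8, Q15, Q16, Q17, N19, Q22.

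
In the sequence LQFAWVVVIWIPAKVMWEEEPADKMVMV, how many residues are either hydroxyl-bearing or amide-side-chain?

1

Hydroxyl-bearing: S, T, Y. Amide-side-chain: N, Q.
Hydroxyl-bearing residues here: none (0).
Amide-side-chain residues here: Q2 (1).
The two groups share no amino acid, so total = 0 + 1 = 1.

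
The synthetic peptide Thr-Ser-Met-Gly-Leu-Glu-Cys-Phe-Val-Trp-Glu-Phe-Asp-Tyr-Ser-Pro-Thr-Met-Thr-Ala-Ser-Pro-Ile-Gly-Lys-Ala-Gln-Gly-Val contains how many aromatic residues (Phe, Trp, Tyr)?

Matching residues: Phe8, Trp10, Phe12, Tyr14.

4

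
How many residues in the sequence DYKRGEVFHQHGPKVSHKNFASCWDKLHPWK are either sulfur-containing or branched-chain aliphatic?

4

Sulfur-containing: C, M. Branched-chain aliphatic: I, L, V.
Sulfur-containing residues here: C23 (1).
Branched-chain aliphatic residues here: V7, V15, L27 (3).
The two groups share no amino acid, so total = 1 + 3 = 4.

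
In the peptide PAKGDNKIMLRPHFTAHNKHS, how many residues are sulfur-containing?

1

Cysteine (C, thiol) and methionine (M, thioether) are the two sulfur-containing amino acids.
Matching residues: M9.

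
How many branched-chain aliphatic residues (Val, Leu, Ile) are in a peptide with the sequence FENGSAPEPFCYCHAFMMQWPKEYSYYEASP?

None of the 31 residues belong to this group.

0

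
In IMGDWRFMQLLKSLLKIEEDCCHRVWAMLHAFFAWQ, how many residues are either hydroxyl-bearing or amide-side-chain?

Hydroxyl-bearing: S, T, Y. Amide-side-chain: N, Q.
Hydroxyl-bearing residues here: S13 (1).
Amide-side-chain residues here: Q9, Q36 (2).
The two groups share no amino acid, so total = 1 + 2 = 3.

3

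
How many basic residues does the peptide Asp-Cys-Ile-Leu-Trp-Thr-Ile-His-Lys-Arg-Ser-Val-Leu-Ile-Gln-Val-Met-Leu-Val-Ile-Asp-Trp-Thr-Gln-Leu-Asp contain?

3

Lysine (K), arginine (R), and histidine (H) have basic, nitrogen-containing side chains.
Matching residues: His8, Lys9, Arg10.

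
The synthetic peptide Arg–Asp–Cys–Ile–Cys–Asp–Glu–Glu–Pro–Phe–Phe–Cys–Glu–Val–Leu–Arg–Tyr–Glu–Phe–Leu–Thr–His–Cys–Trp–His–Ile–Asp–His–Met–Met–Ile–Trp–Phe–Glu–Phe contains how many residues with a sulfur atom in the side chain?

6

The sulfur-bearing residues are cysteine (–SH) and methionine (–S–CH₃).
Matching residues: Cys3, Cys5, Cys12, Cys23, Met29, Met30.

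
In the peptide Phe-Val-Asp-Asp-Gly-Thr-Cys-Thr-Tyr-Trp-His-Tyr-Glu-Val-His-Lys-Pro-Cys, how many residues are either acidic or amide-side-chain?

3

Acidic: D, E. Amide-side-chain: N, Q.
Acidic residues here: Asp3, Asp4, Glu13 (3).
Amide-side-chain residues here: none (0).
The two groups share no amino acid, so total = 3 + 0 = 3.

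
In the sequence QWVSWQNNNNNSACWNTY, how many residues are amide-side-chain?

8

Asparagine (N) and glutamine (Q) have uncharged amide side chains.
Matching residues: Q1, Q6, N7, N8, N9, N10, N11, N16.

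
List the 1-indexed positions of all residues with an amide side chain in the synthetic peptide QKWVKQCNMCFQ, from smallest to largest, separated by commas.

Only N (asparagine) and Q (glutamine) carry a side-chain carboxamide.
Matching residues: Q1, Q6, N8, Q12.

1, 6, 8, 12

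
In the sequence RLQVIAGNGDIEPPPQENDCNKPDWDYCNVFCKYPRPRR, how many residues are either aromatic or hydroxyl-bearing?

Aromatic: F, W, Y. Hydroxyl-bearing: S, T, Y.
Aromatic residues here: W25, Y27, F31, Y34 (4).
Hydroxyl-bearing residues here: Y27, Y34 (2).
Y is in both groups, so the 2 Y residues must not be double-counted.
Total = 4 + 2 − 2 = 4.

4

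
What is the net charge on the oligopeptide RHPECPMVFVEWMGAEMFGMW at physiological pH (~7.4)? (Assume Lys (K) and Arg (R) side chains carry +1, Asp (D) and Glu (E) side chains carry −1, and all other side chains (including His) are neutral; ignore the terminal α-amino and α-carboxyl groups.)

Positive (K, R): R1 → +1.
Negative (D, E): E4, E11, E16 → −3.
Net charge = (+1) + (−3) = −2.

-2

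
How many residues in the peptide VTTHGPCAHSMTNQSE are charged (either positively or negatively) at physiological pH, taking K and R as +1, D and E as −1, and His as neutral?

Charged side chains at pH ~7.4: K, R (positive); D, E (negative).
Matching residues: E16.

1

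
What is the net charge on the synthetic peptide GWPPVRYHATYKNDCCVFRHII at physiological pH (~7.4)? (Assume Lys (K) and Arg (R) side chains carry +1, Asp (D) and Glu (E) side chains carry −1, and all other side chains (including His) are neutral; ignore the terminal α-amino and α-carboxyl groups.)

+2

Positive (K, R): R6, K12, R19 → +3.
Negative (D, E): D14 → −1.
Net charge = (+3) + (−1) = +2.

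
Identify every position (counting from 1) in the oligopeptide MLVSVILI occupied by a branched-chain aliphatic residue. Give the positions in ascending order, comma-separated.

The BCAAs are Val, Leu, and Ile — aliphatic side chains with a branch point.
Matching residues: L2, V3, V5, I6, L7, I8.

2, 3, 5, 6, 7, 8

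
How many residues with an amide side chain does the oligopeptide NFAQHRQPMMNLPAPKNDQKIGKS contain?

Only N (asparagine) and Q (glutamine) carry a side-chain carboxamide.
Matching residues: N1, Q4, Q7, N11, N17, Q19.

6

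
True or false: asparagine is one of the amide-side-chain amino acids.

True

Asparagine (N) and glutamine (Q) have uncharged amide side chains.
Asparagine is in this group.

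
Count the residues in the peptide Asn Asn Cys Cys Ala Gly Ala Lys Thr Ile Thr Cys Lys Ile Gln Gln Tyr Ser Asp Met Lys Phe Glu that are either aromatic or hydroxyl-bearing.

5

Aromatic: F, W, Y. Hydroxyl-bearing: S, T, Y.
Aromatic residues here: Tyr17, Phe22 (2).
Hydroxyl-bearing residues here: Thr9, Thr11, Tyr17, Ser18 (4).
Y is in both groups, so the 1 Y residue must not be double-counted.
Total = 2 + 4 − 1 = 5.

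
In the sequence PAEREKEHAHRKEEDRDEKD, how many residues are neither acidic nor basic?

3

Acidic: D, E. Basic: K, R, H. All other residues are neither.
Matching residues: P1, A2, A9.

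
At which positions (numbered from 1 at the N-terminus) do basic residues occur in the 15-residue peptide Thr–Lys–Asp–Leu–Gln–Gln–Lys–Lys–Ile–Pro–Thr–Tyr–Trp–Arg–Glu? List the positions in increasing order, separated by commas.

The basic amino acids are Lys (K), Arg (R), and His (H).
Matching residues: Lys2, Lys7, Lys8, Arg14.

2, 7, 8, 14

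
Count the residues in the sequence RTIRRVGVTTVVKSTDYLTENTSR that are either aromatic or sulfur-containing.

Aromatic: F, W, Y. Sulfur-containing: C, M.
Aromatic residues here: Y17 (1).
Sulfur-containing residues here: none (0).
The two groups share no amino acid, so total = 1 + 0 = 1.

1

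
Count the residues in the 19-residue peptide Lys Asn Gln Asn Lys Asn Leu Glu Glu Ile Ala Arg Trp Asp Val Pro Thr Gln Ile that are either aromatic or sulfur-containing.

1

Aromatic: F, W, Y. Sulfur-containing: C, M.
Aromatic residues here: Trp13 (1).
Sulfur-containing residues here: none (0).
The two groups share no amino acid, so total = 1 + 0 = 1.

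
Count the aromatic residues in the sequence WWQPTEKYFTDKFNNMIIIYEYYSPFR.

9

The aromatic amino acids are Phe (F, benzyl), Trp (W, indole), and Tyr (Y, phenol).
Matching residues: W1, W2, Y8, F9, F13, Y20, Y22, Y23, F26.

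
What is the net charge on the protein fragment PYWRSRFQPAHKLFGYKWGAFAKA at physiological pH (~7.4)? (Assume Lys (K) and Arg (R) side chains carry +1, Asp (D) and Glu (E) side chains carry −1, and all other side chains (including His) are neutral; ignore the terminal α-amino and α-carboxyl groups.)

+5

Positive (K, R): R4, R6, K12, K17, K23 → +5.
Negative (D, E): none → −0.
Net charge = (+5) + (−0) = +5.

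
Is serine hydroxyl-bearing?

Yes

Serine (S), threonine (T), and tyrosine (Y) each carry a hydroxyl group on the side chain.
Serine is in this group.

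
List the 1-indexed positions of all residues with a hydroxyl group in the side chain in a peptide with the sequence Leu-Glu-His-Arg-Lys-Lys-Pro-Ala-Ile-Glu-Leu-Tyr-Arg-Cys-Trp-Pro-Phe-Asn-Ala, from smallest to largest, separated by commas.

S, T, and Y are the three residues with a side-chain hydroxyl.
Matching residues: Tyr12.

12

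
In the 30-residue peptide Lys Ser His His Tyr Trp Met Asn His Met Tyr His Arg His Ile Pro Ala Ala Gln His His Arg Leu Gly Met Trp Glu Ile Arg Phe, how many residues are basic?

K, R, and H are the three residues with basic side chains (ε-amine, guanidinium, and imidazole respectively).
Matching residues: Lys1, His3, His4, His9, His12, Arg13, His14, His20, His21, Arg22, Arg29.

11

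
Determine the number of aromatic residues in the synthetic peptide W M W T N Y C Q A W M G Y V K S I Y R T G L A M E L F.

7

The aromatic amino acids are Phe (F, benzyl), Trp (W, indole), and Tyr (Y, phenol).
Matching residues: W1, W3, Y6, W10, Y13, Y18, F27.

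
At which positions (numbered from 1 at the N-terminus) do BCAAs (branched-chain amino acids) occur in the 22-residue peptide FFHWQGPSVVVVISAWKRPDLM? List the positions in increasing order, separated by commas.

Valine (V), leucine (L), and isoleucine (I) are the branched-chain amino acids.
Matching residues: V9, V10, V11, V12, I13, L21.

9, 10, 11, 12, 13, 21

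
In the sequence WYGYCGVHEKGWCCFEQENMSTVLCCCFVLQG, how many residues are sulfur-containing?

The sulfur-bearing residues are cysteine (–SH) and methionine (–S–CH₃).
Matching residues: C5, C13, C14, M20, C25, C26, C27.

7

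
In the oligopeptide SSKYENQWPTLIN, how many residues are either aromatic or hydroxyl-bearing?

Aromatic: F, W, Y. Hydroxyl-bearing: S, T, Y.
Aromatic residues here: Y4, W8 (2).
Hydroxyl-bearing residues here: S1, S2, Y4, T10 (4).
Y is in both groups, so the 1 Y residue must not be double-counted.
Total = 2 + 4 − 1 = 5.

5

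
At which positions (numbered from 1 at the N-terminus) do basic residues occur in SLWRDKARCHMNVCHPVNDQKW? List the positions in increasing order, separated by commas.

4, 6, 8, 10, 15, 21

K, R, and H are the three residues with basic side chains (ε-amine, guanidinium, and imidazole respectively).
Matching residues: R4, K6, R8, H10, H15, K21.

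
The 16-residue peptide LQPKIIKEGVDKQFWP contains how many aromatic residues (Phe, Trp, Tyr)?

Matching residues: F14, W15.

2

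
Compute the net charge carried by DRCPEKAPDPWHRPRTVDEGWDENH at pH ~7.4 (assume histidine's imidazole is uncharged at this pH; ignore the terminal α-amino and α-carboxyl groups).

At pH ~7.4 the Lys and Arg side chains are protonated (+1), the Asp and Glu side chains are deprotonated (−1), and with His taken as neutral all other side chains carry no charge.
Positive (K, R): R2, K6, R13, R15 → +4.
Negative (D, E): D1, E5, D9, D18, E19, D22, E23 → −7.
Net charge = (+4) + (−7) = −3.

-3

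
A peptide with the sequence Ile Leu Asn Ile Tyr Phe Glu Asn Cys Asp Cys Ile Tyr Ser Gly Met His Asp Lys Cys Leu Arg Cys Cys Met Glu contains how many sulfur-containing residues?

7

Cysteine (C, thiol) and methionine (M, thioether) are the two sulfur-containing amino acids.
Matching residues: Cys9, Cys11, Met16, Cys20, Cys23, Cys24, Met25.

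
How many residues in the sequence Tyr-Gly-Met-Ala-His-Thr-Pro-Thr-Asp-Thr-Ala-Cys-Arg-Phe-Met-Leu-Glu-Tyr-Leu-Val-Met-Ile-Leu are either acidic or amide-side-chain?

2

Acidic: D, E. Amide-side-chain: N, Q.
Acidic residues here: Asp9, Glu17 (2).
Amide-side-chain residues here: none (0).
The two groups share no amino acid, so total = 2 + 0 = 2.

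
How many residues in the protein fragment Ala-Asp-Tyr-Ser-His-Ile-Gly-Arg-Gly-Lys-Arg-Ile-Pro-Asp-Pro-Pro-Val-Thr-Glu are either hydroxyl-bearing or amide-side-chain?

3

Hydroxyl-bearing: S, T, Y. Amide-side-chain: N, Q.
Hydroxyl-bearing residues here: Tyr3, Ser4, Thr18 (3).
Amide-side-chain residues here: none (0).
The two groups share no amino acid, so total = 3 + 0 = 3.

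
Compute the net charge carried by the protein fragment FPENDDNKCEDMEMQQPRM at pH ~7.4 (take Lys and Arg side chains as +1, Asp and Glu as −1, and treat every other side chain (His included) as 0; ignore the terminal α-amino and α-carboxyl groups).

Positive (K, R): K8, R18 → +2.
Negative (D, E): E3, D5, D6, E10, D11, E13 → −6.
Net charge = (+2) + (−6) = −4.

-4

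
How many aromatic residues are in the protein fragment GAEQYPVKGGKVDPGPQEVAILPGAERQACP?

The aromatic amino acids are Phe (F, benzyl), Trp (W, indole), and Tyr (Y, phenol).
Matching residues: Y5.

1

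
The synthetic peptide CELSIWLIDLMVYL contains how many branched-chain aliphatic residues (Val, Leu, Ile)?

7

Matching residues: L3, I5, L7, I8, L10, V12, L14.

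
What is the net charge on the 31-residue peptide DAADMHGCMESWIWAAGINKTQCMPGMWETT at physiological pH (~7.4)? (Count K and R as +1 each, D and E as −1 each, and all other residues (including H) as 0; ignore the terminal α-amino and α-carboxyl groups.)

Positive (K, R): K20 → +1.
Negative (D, E): D1, D4, E10, E29 → −4.
Net charge = (+1) + (−4) = −3.

-3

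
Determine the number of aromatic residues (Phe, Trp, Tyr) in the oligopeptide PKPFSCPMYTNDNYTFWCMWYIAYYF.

Matching residues: F4, Y9, Y14, F16, W17, W20, Y21, Y24, Y25, F26.

10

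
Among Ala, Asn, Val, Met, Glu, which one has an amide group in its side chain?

Asn

Asparagine (N) and glutamine (Q) have uncharged amide side chains.
Of the listed options, only Asn belongs to this group.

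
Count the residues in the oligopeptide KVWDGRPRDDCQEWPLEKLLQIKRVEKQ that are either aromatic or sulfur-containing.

Aromatic: F, W, Y. Sulfur-containing: C, M.
Aromatic residues here: W3, W14 (2).
Sulfur-containing residues here: C11 (1).
The two groups share no amino acid, so total = 2 + 1 = 3.

3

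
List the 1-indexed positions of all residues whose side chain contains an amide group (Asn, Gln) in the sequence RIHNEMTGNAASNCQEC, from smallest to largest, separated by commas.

Matching residues: N4, N9, N13, Q15.

4, 9, 13, 15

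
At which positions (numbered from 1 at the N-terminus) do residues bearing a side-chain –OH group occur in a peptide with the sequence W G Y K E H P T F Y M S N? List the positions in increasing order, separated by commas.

The –OH-bearing residues are Ser, Thr (aliphatic alcohols), and Tyr (phenol).
Matching residues: Y3, T8, Y10, S12.

3, 8, 10, 12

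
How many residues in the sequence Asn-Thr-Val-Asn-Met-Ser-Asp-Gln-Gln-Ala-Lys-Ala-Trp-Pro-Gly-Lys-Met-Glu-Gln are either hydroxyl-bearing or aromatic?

Hydroxyl-bearing: S, T, Y. Aromatic: F, W, Y.
Hydroxyl-bearing residues here: Thr2, Ser6 (2).
Aromatic residues here: Trp13 (1).
(Y belongs to both groups, but none appear in this sequence.) Total = 2 + 1 = 3.

3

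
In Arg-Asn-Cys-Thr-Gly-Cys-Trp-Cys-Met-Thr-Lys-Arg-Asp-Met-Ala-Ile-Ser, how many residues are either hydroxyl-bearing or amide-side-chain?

4

Hydroxyl-bearing: S, T, Y. Amide-side-chain: N, Q.
Hydroxyl-bearing residues here: Thr4, Thr10, Ser17 (3).
Amide-side-chain residues here: Asn2 (1).
The two groups share no amino acid, so total = 3 + 1 = 4.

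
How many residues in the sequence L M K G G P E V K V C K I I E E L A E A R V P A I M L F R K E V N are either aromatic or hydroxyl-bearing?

Aromatic: F, W, Y. Hydroxyl-bearing: S, T, Y.
Aromatic residues here: F28 (1).
Hydroxyl-bearing residues here: none (0).
(Y belongs to both groups, but none appear in this sequence.) Total = 1 + 0 = 1.

1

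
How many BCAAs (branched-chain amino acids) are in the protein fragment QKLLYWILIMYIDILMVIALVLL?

14

Valine (V), leucine (L), and isoleucine (I) are the branched-chain amino acids.
Matching residues: L3, L4, I7, L8, I9, I12, I14, L15, V17, I18, L20, V21, L22, L23.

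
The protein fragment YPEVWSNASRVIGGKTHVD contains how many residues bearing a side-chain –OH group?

S, T, and Y are the three residues with a side-chain hydroxyl.
Matching residues: Y1, S6, S9, T16.

4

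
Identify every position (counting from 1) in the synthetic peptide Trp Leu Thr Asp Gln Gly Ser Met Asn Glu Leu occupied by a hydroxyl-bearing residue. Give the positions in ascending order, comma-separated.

3, 7

S, T, and Y are the three residues with a side-chain hydroxyl.
Matching residues: Thr3, Ser7.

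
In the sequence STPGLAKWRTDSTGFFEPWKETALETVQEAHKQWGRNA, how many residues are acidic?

Aspartate (D) and glutamate (E) have carboxylic-acid side chains and are the acidic amino acids.
Matching residues: D11, E17, E21, E25, E29.

5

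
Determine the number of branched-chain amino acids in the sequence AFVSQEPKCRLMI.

3

V, L, and I make up the branched-chain aliphatic group.
Matching residues: V3, L11, I13.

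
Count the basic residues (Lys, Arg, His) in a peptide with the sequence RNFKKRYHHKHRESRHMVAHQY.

Matching residues: R1, K4, K5, R6, H8, H9, K10, H11, R12, R15, H16, H20.

12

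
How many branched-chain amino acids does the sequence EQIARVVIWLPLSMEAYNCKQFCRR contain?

6

The BCAAs are Val, Leu, and Ile — aliphatic side chains with a branch point.
Matching residues: I3, V6, V7, I8, L10, L12.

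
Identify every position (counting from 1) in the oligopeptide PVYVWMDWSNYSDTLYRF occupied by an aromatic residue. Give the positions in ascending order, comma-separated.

F, W, and Y each carry an aromatic ring on the side chain.
Matching residues: Y3, W5, W8, Y11, Y16, F18.

3, 5, 8, 11, 16, 18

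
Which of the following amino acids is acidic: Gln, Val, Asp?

Only D (aspartate) and E (glutamate) carry a side-chain carboxylic acid.
Of the listed options, only Asp belongs to this group.

Asp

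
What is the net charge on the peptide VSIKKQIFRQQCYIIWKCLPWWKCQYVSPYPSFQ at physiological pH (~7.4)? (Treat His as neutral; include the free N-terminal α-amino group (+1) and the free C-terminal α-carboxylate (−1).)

+5

At pH ~7.4 the Lys and Arg side chains are protonated (+1), the Asp and Glu side chains are deprotonated (−1), and with His taken as neutral all other side chains carry no charge.
Positive (K, R): K4, K5, R9, K17, K23 → +5.
Negative (D, E): none → −0.
The N-terminus (+1) and C-terminus (−1) cancel.
Net charge = (+5) + (−0) = +5.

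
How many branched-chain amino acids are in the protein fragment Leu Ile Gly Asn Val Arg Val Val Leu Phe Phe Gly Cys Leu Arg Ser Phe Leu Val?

V, L, and I make up the branched-chain aliphatic group.
Matching residues: Leu1, Ile2, Val5, Val7, Val8, Leu9, Leu14, Leu18, Val19.

9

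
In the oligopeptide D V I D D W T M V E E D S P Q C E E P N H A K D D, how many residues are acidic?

10

The acidic residues are Asp (D) and Glu (E), whose side chains end in a carboxylate group.
Matching residues: D1, D4, D5, E10, E11, D12, E17, E18, D24, D25.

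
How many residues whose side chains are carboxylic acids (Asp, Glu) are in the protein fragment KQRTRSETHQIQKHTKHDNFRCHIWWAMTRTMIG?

2

Matching residues: E7, D18.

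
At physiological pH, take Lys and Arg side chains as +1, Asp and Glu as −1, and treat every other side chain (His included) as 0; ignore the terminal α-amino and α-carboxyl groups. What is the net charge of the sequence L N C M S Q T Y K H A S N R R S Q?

Positive (K, R): K9, R14, R15 → +3.
Negative (D, E): none → −0.
Net charge = (+3) + (−0) = +3.

+3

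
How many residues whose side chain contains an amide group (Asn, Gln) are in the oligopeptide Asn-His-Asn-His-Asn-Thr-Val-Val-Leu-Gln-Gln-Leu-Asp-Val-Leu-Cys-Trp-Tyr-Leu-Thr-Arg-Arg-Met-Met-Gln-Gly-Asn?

7

Matching residues: Asn1, Asn3, Asn5, Gln10, Gln11, Gln25, Asn27.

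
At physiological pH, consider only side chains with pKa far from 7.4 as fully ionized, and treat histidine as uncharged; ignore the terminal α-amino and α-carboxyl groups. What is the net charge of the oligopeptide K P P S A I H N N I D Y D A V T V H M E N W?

The side chains ionized at physiological pH are Lys/Arg (+1) and Asp/Glu (−1); with His treated as neutral, nothing else contributes.
Positive (K, R): K1 → +1.
Negative (D, E): D11, D13, E20 → −3.
Net charge = (+1) + (−3) = −2.

-2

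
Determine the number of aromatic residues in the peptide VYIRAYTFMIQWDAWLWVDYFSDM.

F, W, and Y each carry an aromatic ring on the side chain.
Matching residues: Y2, Y6, F8, W12, W15, W17, Y20, F21.

8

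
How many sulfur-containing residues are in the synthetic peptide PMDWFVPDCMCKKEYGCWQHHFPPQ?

The sulfur-bearing residues are cysteine (–SH) and methionine (–S–CH₃).
Matching residues: M2, C9, M10, C11, C17.

5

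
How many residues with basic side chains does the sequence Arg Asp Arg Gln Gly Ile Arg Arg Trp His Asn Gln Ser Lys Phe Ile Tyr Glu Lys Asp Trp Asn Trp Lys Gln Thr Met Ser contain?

8

K, R, and H are the three residues with basic side chains (ε-amine, guanidinium, and imidazole respectively).
Matching residues: Arg1, Arg3, Arg7, Arg8, His10, Lys14, Lys19, Lys24.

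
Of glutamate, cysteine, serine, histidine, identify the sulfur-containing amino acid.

Only Cys (C) and Met (M) have a sulfur atom in the side chain.
Of the listed options, only cysteine belongs to this group.

cysteine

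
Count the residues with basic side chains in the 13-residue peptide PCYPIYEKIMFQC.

1

K, R, and H are the three residues with basic side chains (ε-amine, guanidinium, and imidazole respectively).
Matching residues: K8.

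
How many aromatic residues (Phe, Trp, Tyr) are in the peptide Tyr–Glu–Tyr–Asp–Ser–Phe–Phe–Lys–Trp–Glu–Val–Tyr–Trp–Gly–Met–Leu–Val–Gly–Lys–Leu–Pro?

7

Matching residues: Tyr1, Tyr3, Phe6, Phe7, Trp9, Tyr12, Trp13.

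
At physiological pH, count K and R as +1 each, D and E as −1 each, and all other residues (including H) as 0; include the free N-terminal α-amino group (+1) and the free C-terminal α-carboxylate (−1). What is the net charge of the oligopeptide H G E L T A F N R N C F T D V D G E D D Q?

Positive (K, R): R9 → +1.
Negative (D, E): E3, D14, D16, E18, D19, D20 → −6.
The N-terminus (+1) and C-terminus (−1) cancel.
Net charge = (+1) + (−6) = −5.

-5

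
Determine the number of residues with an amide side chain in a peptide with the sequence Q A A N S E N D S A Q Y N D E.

5

Asparagine (N) and glutamine (Q) have uncharged amide side chains.
Matching residues: Q1, N4, N7, Q11, N13.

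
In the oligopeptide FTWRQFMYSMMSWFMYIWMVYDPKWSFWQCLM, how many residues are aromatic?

12

The aromatic amino acids are Phe (F, benzyl), Trp (W, indole), and Tyr (Y, phenol).
Matching residues: F1, W3, F6, Y8, W13, F14, Y16, W18, Y21, W25, F27, W28.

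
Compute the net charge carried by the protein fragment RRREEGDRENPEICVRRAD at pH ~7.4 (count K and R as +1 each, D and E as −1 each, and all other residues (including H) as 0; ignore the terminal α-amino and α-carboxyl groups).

0

Positive (K, R): R1, R2, R3, R8, R16, R17 → +6.
Negative (D, E): E4, E5, D7, E9, E12, D19 → −6.
Net charge = (+6) + (−6) = 0.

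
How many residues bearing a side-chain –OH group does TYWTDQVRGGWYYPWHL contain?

The –OH-bearing residues are Ser, Thr (aliphatic alcohols), and Tyr (phenol).
Matching residues: T1, Y2, T4, Y12, Y13.

5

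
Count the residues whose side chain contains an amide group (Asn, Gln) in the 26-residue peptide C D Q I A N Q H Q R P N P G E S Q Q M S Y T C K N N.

Matching residues: Q3, N6, Q7, Q9, N12, Q17, Q18, N25, N26.

9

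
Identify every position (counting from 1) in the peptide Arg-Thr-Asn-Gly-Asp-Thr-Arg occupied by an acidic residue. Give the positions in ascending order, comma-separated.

5

Only D (aspartate) and E (glutamate) carry a side-chain carboxylic acid.
Matching residues: Asp5.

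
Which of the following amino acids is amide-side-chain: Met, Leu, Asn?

The amide-side-chain residues are Asn (N) and Gln (Q).
Of the listed options, only Asn belongs to this group.

Asn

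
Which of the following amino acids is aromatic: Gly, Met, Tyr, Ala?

The aromatic amino acids are Phe (F, benzyl), Trp (W, indole), and Tyr (Y, phenol).
Of the listed options, only Tyr belongs to this group.

Tyr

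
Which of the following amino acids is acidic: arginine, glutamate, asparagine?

Aspartate (D) and glutamate (E) have carboxylic-acid side chains and are the acidic amino acids.
Of the listed options, only glutamate belongs to this group.

glutamate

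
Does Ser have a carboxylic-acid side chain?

Only D (aspartate) and E (glutamate) carry a side-chain carboxylic acid.
Serine is not in this group.

No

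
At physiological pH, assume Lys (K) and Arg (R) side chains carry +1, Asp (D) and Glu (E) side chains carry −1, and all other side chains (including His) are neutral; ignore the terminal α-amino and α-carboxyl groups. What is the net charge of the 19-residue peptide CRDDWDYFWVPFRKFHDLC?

Positive (K, R): R2, R13, K14 → +3.
Negative (D, E): D3, D4, D6, D17 → −4.
Net charge = (+3) + (−4) = −1.

-1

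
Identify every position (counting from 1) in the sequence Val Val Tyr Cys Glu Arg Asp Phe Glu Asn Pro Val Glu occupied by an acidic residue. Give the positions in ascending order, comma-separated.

Only D (aspartate) and E (glutamate) carry a side-chain carboxylic acid.
Matching residues: Glu5, Asp7, Glu9, Glu13.

5, 7, 9, 13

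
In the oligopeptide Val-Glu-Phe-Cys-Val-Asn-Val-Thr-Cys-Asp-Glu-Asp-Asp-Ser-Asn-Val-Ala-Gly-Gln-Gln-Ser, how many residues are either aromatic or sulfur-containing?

Aromatic: F, W, Y. Sulfur-containing: C, M.
Aromatic residues here: Phe3 (1).
Sulfur-containing residues here: Cys4, Cys9 (2).
The two groups share no amino acid, so total = 1 + 2 = 3.

3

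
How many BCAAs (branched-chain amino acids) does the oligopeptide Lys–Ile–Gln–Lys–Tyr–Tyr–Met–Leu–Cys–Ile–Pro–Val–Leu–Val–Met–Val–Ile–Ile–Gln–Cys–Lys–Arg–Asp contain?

V, L, and I make up the branched-chain aliphatic group.
Matching residues: Ile2, Leu8, Ile10, Val12, Leu13, Val14, Val16, Ile17, Ile18.

9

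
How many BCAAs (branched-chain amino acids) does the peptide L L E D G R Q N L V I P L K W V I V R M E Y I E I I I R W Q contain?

13

Valine (V), leucine (L), and isoleucine (I) are the branched-chain amino acids.
Matching residues: L1, L2, L9, V10, I11, L13, V16, I17, V18, I23, I25, I26, I27.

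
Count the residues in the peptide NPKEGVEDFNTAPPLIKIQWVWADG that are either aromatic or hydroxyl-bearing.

Aromatic: F, W, Y. Hydroxyl-bearing: S, T, Y.
Aromatic residues here: F9, W20, W22 (3).
Hydroxyl-bearing residues here: T11 (1).
(Y belongs to both groups, but none appear in this sequence.) Total = 3 + 1 = 4.

4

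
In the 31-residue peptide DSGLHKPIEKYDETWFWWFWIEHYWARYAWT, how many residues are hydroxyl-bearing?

6

The –OH-bearing residues are Ser, Thr (aliphatic alcohols), and Tyr (phenol).
Matching residues: S2, Y11, T14, Y24, Y28, T31.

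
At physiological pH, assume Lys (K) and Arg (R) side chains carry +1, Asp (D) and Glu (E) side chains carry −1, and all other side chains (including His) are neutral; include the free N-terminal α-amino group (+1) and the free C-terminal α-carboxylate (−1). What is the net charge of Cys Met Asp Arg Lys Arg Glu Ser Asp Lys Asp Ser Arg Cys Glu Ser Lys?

Positive (K, R): Arg4, Lys5, Arg6, Lys10, Arg13, Lys17 → +6.
Negative (D, E): Asp3, Glu7, Asp9, Asp11, Glu15 → −5.
The N-terminus (+1) and C-terminus (−1) cancel.
Net charge = (+6) + (−5) = +1.

+1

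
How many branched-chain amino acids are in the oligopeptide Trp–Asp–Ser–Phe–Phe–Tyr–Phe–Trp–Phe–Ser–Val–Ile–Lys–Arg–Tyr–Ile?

3

The BCAAs are Val, Leu, and Ile — aliphatic side chains with a branch point.
Matching residues: Val11, Ile12, Ile16.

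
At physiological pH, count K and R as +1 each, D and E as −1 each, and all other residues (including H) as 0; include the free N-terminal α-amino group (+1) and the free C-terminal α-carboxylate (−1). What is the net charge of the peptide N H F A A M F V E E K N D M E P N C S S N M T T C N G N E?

-4

Positive (K, R): K11 → +1.
Negative (D, E): E9, E10, D13, E15, E29 → −5.
The N-terminus (+1) and C-terminus (−1) cancel.
Net charge = (+1) + (−5) = −4.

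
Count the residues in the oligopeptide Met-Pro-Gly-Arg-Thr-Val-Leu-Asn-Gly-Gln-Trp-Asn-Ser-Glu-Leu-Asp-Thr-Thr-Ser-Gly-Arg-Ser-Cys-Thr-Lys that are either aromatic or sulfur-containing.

Aromatic: F, W, Y. Sulfur-containing: C, M.
Aromatic residues here: Trp11 (1).
Sulfur-containing residues here: Met1, Cys23 (2).
The two groups share no amino acid, so total = 1 + 2 = 3.

3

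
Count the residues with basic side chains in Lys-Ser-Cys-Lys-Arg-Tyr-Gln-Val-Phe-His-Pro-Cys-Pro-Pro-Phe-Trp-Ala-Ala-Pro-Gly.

Lysine (K), arginine (R), and histidine (H) have basic, nitrogen-containing side chains.
Matching residues: Lys1, Lys4, Arg5, His10.

4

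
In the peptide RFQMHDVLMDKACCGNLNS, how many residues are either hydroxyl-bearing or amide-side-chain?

4

Hydroxyl-bearing: S, T, Y. Amide-side-chain: N, Q.
Hydroxyl-bearing residues here: S19 (1).
Amide-side-chain residues here: Q3, N16, N18 (3).
The two groups share no amino acid, so total = 1 + 3 = 4.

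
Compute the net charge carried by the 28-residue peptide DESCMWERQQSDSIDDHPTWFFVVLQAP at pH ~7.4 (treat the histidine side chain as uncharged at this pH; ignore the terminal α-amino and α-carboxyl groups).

Near pH 7.4, K and R contribute +1 each, D and E contribute −1 each, and every other side chain (His included, as stated) is uncharged.
Positive (K, R): R8 → +1.
Negative (D, E): D1, E2, E7, D12, D15, D16 → −6.
Net charge = (+1) + (−6) = −5.

-5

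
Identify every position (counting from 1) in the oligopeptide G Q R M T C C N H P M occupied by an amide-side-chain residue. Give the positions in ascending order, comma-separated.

Matching residues: Q2, N8.

2, 8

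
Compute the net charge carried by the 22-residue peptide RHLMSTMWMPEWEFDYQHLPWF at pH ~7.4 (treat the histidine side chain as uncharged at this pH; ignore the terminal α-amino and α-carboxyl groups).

The side chains ionized at physiological pH are Lys/Arg (+1) and Asp/Glu (−1); with His treated as neutral, nothing else contributes.
Positive (K, R): R1 → +1.
Negative (D, E): E11, E13, D15 → −3.
Net charge = (+1) + (−3) = −2.

-2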